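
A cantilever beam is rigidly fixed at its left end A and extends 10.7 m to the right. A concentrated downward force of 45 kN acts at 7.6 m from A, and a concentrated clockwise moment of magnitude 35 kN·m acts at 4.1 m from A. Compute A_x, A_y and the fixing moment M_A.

ΣF_x = 0: A_x = 0.
ΣF_y = 0: A_y − 45 = 0 → A_y = 45.00 kN.
ΣM about A: M_A − 45·7.6 − 35 = 0 → M_A = 377.0 kN·m.

A_x = 0, A_y = 45.00 kN, M_A = 377.0 kN·m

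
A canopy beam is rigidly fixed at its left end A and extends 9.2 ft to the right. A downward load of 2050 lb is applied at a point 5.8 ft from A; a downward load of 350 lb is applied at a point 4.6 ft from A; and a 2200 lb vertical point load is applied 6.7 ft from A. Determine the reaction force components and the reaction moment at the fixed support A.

ΣF_x = 0: A_x = 0.
ΣF_y = 0: A_y − 2050 − 350 − 2200 = 0 → A_y = 4600 lb.
ΣM about A: M_A − 2050·5.8 − 350·4.6 − 2200·6.7 = 0 → M_A = 28240 lb·ft.

A_x = 0, A_y = 4600 lb, M_A = 28240 lb·ft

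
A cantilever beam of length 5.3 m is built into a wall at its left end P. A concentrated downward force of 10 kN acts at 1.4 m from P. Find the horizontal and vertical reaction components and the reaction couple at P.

ΣF_x = 0: P_x = 0.
ΣF_y = 0: P_y − 10 = 0 → P_y = 10.00 kN.
ΣM about P: M_P − 10·1.4 = 0 → M_P = 14.00 kN·m.

P_x = 0, P_y = 10.00 kN, M_P = 14.00 kN·m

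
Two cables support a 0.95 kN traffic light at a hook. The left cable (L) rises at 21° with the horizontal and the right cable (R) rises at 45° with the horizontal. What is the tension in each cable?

ΣF_x = 0: −T_L·cos21° + T_R·cos45° = 0 → T_R = 1.32028·T_L.
ΣF_y = 0: T_L·sin21° + T_R·sin45° = 0.95.
Substitute: T_L·(0.358368 + 1.32028·0.707107) = 0.95 → T_L = 0.735324 ≈ 0.7353 kN.
Then T_R = 1.32028 × 0.735324 = 0.9708 kN.

T_L = 0.7353 kN, T_R = 0.9708 kN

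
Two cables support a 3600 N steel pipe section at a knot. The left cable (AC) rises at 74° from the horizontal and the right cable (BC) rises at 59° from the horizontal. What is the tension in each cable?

ΣF_x = 0: −T_AC·cos74° + T_BC·cos59° = 0 → T_BC = 0.535179·T_AC.
ΣF_y = 0: T_AC·sin74° + T_BC·sin59° = 3600.
Substitute: T_AC·(0.961262 + 0.535179·0.857167) = 3600 → T_AC = 2535.21 ≈ 2535 N.
Then T_BC = 0.535179 × 2535.21 = 1357 N.

T_AC = 2535 N, T_BC = 1357 N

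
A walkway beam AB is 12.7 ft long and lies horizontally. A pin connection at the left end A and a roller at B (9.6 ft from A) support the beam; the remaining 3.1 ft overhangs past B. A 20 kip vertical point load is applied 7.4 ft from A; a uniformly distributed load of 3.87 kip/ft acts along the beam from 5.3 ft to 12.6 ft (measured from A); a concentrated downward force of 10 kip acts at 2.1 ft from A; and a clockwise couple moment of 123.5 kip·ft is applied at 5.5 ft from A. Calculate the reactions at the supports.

A_x = 0, A_y = 1.444 kip, B_y = 56.81 kip

Resultant of the distributed load: 3.87 × 7.3 = 28.251 kip at 8.95 ft from A.
ΣM about A: B_y·9.6 − 20·7.4 − (3.87·7.3)·8.95 − 10·2.1 − 123.5 = 0 → B_y = 545.34645/9.6 = 56.8069 ≈ 56.81 kip.
ΣF_y = 0: A_y + 56.8069 − 20 − 3.87·7.3 − 10 = 0 → A_y = 1.444 kip.
ΣF_x = 0: no horizontal applied forces, so A_x = 0.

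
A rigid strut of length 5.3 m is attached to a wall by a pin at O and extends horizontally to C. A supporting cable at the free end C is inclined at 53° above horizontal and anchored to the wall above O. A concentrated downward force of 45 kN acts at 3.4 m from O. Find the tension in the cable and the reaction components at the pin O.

T = 36.15 kN, O_x = 21.75 kN, O_y = 16.13 kN

ΣM about O: T·sin53°·5.3 − 45·3.4 = 0 → T = 153/(5.3·0.798636) = 36.1465 ≈ 36.15 kN.
ΣF_x = 0: O_x − T·cos53° = 0 → O_x = 36.1465 × 0.601815 = 21.75 kN.
ΣF_y = 0: O_y + T·sin53° − 45 = 0 → O_y = 45 − 36.1465 × 0.798636 = 16.13 kN.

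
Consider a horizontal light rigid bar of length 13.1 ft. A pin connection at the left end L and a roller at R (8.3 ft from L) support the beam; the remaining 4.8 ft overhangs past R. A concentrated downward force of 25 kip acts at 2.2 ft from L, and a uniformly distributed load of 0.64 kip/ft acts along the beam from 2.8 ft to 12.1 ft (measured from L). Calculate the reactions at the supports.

L_x = 0, L_y = 18.98 kip, R_y = 11.97 kip

Resultant of the distributed load: 0.64 × 9.3 = 5.952 kip at 7.45 ft from L.
ΣM about L: R_y·8.3 − 25·2.2 − (0.64·9.3)·7.45 = 0 → R_y = 99.3424/8.3 = 11.969 ≈ 11.97 kip.
ΣF_y = 0: L_y + 11.969 − 25 − 0.64·9.3 = 0 → L_y = 18.98 kip.
ΣF_x = 0: no horizontal applied forces, so L_x = 0.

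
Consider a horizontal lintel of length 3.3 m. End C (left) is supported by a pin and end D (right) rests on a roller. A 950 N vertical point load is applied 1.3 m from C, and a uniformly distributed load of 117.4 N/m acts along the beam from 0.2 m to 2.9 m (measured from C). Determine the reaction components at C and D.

C_x = 0, C_y = 743.9 N, D_y = 523.1 N

Resultant of the distributed load: 117.4 × 2.7 = 316.98 N at 1.55 m from C.
Moments about C: D_y·3.3 − 950·1.3 − (117.4·2.7)·1.55 = 0 → D_y = 1726.319/3.3 = 523.127 ≈ 523.1 N.
ΣF_y = 0: C_y + 523.127 − 950 − 117.4·2.7 = 0 → C_y = 743.9 N.
ΣF_x = 0: no horizontal applied forces, so C_x = 0.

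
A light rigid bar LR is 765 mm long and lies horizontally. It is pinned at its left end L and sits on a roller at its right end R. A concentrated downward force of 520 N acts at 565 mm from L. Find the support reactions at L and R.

Moments about L: R_y·765 − 520·565 = 0 → R_y = 293800/765 = 384.052 ≈ 384.1 N.
ΣF_y = 0: L_y + 384.052 − 520 = 0 → L_y = 135.9 N.
ΣF_x = 0: no horizontal applied forces, so L_x = 0.

L_x = 0, L_y = 135.9 N, R_y = 384.1 N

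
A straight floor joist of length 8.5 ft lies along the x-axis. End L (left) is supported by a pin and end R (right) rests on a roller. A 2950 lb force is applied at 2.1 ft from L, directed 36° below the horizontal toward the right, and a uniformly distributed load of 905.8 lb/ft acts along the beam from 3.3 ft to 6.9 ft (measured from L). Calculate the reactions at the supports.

L_x = -2387 lb, L_y = 2610 lb, R_y = 2385 lb

Resultant of the distributed load: 905.8 × 3.6 = 3260.88 lb at 5.1 ft from L.
Moments about L: R_y·8.5 − 2950·sin36°·2.1 − (905.8·3.6)·5.1 = 0 → R_y = 20271.8/8.5 = 2384.92 ≈ 2385 lb.
ΣF_y = 0: L_y + 2384.92 − 2950·sin36° − 905.8·3.6 = 0 → L_y = 2610 lb.
ΣF_x = 0: L_x + 2950·cos36° = 0 → L_x = -2387 lb.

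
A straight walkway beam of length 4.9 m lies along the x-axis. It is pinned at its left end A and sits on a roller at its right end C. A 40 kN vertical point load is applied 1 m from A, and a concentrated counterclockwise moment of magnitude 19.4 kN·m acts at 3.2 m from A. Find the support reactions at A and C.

A_x = 0, A_y = 35.80 kN, C_y = 4.204 kN

Moments about A: C_y·4.9 − 40·1 + 19.4 = 0 → C_y = 20.6/4.9 = 4.20408 ≈ 4.204 kN.
ΣF_y = 0: A_y + 4.20408 − 40 = 0 → A_y = 35.80 kN.
ΣF_x = 0: no horizontal applied forces, so A_x = 0.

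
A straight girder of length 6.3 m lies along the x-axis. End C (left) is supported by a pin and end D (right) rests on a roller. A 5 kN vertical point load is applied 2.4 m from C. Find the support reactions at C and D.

C_x = 0, C_y = 3.095 kN, D_y = 1.905 kN

ΣM about C: D_y·6.3 − 5·2.4 = 0 → D_y = 12/6.3 = 1.90476 ≈ 1.905 kN.
ΣF_y = 0: C_y + 1.90476 − 5 = 0 → C_y = 3.095 kN.
ΣF_x = 0: no horizontal applied forces, so C_x = 0.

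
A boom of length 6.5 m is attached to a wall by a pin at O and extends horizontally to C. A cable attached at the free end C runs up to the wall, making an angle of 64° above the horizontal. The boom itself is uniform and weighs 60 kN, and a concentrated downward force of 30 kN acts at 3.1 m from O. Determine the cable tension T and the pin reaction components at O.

ΣM about O: T·sin64°·6.5 − 60·3.25 − 30·3.1 = 0 → T = 288/(6.5·0.898794) = 49.2968 ≈ 49.30 kN.
ΣF_x = 0: O_x − T·cos64° = 0 → O_x = 49.2968 × 0.438371 = 21.61 kN.
ΣF_y = 0: O_y + T·sin64° − 60 − 30 = 0 → O_y = 90 − 49.2968 × 0.898794 = 45.69 kN.

T = 49.30 kN, O_x = 21.61 kN, O_y = 45.69 kN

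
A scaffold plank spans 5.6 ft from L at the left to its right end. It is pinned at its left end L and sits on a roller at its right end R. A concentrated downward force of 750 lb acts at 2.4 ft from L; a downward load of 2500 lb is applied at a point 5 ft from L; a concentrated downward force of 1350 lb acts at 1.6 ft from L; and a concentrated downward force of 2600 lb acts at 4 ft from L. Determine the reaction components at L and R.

L_x = 0, L_y = 2404 lb, R_y = 4796 lb

ΣM about L: R_y·5.6 − 750·2.4 − 2500·5 − 1350·1.6 − 2600·4 = 0 → R_y = 26860/5.6 = 4796.43 ≈ 4796 lb.
ΣF_y = 0: L_y + 4796.43 − 750 − 2500 − 1350 − 2600 = 0 → L_y = 2404 lb.
ΣF_x = 0: no horizontal applied forces, so L_x = 0.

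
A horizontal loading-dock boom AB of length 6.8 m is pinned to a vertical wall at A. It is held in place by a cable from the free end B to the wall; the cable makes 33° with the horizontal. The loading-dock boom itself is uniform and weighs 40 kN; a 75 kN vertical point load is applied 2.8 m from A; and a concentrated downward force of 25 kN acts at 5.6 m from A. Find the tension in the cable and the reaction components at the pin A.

ΣM about A: T·sin33°·6.8 − 40·3.4 − 75·2.8 − 25·5.6 = 0 → T = 486/(6.8·0.544639) = 131.226 ≈ 131.2 kN.
ΣF_x = 0: A_x − T·cos33° = 0 → A_x = 131.226 × 0.838671 = 110.1 kN.
ΣF_y = 0: A_y + T·sin33° − 40 − 75 − 25 = 0 → A_y = 140 − 131.226 × 0.544639 = 68.53 kN.

T = 131.2 kN, A_x = 110.1 kN, A_y = 68.53 kN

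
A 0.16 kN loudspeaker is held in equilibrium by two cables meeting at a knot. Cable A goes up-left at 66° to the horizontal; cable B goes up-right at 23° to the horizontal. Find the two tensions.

T_A = 0.1473 kN, T_B = 0.06509 kN

ΣF_x = 0: −T_A·cos66° + T_B·cos23° = 0 → T_B = 0.441863·T_A.
ΣF_y = 0: T_A·sin66° + T_B·sin23° = 0.16.
Substitute: T_A·(0.913545 + 0.441863·0.390731) = 0.16 → T_A = 0.147303 ≈ 0.1473 kN.
Then T_B = 0.441863 × 0.147303 = 0.06509 kN.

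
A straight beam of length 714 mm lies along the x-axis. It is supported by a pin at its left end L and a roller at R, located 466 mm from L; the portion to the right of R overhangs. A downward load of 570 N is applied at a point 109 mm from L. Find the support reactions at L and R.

Moments about L: R_y·466 − 570·109 = 0 → R_y = 62130/466 = 133.326 ≈ 133.3 N.
ΣF_y = 0: L_y + 133.326 − 570 = 0 → L_y = 436.7 N.
ΣF_x = 0: no horizontal applied forces, so L_x = 0.

L_x = 0, L_y = 436.7 N, R_y = 133.3 N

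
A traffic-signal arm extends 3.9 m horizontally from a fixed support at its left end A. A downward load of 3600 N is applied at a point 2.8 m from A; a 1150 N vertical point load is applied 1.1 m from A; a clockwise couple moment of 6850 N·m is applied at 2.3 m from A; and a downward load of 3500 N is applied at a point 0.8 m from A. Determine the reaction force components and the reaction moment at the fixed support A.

A_x = 0, A_y = 8250 N, M_A = 21000 N·m

ΣF_x = 0: A_x = 0.
ΣF_y = 0: A_y − 3600 − 1150 − 3500 = 0 → A_y = 8250 N.
ΣM about A: M_A − 3600·2.8 − 1150·1.1 − 6850 − 3500·0.8 = 0 → M_A = 21000 N·m.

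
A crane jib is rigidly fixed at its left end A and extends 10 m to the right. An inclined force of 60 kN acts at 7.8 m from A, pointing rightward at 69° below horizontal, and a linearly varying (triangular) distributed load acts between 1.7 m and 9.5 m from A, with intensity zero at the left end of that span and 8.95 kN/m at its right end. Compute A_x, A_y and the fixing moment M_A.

Resultant of the triangular load: ½ × 8.95 × 7.8 = 34.905 kN, acting at 6.9 m from A (one-third of the span from the peak).
ΣF_x = 0: A_x + 60·cos69° = 0 → A_x = -21.50 kN.
ΣF_y = 0: A_y − 60·sin69° − ½·8.95·7.8 = 0 → A_y = 90.92 kN.
ΣM about A: M_A − 60·sin69°·7.8 − (½·8.95·7.8)·6.9 = 0 → M_A = 677.8 kN·m.

A_x = -21.50 kN, A_y = 90.92 kN, M_A = 677.8 kN·m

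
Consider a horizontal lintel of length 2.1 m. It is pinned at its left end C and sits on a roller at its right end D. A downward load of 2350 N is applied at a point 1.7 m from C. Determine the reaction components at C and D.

C_x = 0, C_y = 447.6 N, D_y = 1902 N

ΣM about C: D_y·2.1 − 2350·1.7 = 0 → D_y = 3995/2.1 = 1902.38 ≈ 1902 N.
ΣF_y = 0: C_y + 1902.38 − 2350 = 0 → C_y = 447.6 N.
ΣF_x = 0: no horizontal applied forces, so C_x = 0.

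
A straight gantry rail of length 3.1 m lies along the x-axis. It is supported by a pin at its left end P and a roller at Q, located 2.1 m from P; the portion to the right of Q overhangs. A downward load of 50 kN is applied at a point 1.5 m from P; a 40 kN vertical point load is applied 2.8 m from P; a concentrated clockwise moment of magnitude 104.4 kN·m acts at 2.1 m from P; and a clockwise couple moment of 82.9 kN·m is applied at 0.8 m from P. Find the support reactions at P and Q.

ΣM about P: Q_y·2.1 − 50·1.5 − 40·2.8 − 104.4 − 82.9 = 0 → Q_y = 374.3/2.1 = 178.238 ≈ 178.2 kN.
ΣF_y = 0: P_y + 178.238 − 50 − 40 = 0 → P_y = -88.24 kN.
ΣF_x = 0: no horizontal applied forces, so P_x = 0.

P_x = 0, P_y = -88.24 kN, Q_y = 178.2 kN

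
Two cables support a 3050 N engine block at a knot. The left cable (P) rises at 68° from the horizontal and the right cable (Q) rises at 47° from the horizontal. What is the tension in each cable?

ΣF_x = 0: −T_P·cos68° + T_Q·cos47° = 0 → T_Q = 0.549278·T_P.
ΣF_y = 0: T_P·sin68° + T_Q·sin47° = 3050.
Substitute: T_P·(0.927184 + 0.549278·0.731354) = 3050 → T_P = 2295.13 ≈ 2295 N.
Then T_Q = 0.549278 × 2295.13 = 1261 N.

T_P = 2295 N, T_Q = 1261 N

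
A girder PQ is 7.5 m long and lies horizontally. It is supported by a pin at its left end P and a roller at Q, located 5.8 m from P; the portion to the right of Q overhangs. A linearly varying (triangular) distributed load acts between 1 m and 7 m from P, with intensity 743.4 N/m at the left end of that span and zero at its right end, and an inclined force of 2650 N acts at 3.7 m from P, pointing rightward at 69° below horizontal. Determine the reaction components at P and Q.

Resultant of the triangular load: ½ × 743.4 × 6 = 2230.2 N, acting at 3 m from P (one-third of the span from the peak).
Taking moments about P: Q_y·5.8 − (½·743.4·6)·3 − 2650·sin69°·3.7 = 0 → Q_y = 15844.4/5.8 = 2731.79 ≈ 2732 N.
ΣF_y = 0: P_y + 2731.79 − ½·743.4·6 − 2650·sin69° = 0 → P_y = 1972 N.
ΣF_x = 0: P_x + 2650·cos69° = 0 → P_x = -949.7 N.

P_x = -949.7 N, P_y = 1972 N, Q_y = 2732 N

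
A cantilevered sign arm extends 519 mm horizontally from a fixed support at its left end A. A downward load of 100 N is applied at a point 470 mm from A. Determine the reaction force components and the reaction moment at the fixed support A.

A_x = 0, A_y = 100.0 N, M_A = 47000 N·mm

ΣF_x = 0: A_x = 0.
ΣF_y = 0: A_y − 100 = 0 → A_y = 100.0 N.
ΣM about A: M_A − 100·470 = 0 → M_A = 47000 N·mm.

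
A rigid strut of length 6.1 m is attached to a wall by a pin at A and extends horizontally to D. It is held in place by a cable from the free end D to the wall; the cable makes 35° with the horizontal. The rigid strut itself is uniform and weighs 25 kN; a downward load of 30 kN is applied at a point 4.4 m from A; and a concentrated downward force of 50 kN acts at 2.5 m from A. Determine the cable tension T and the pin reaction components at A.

T = 95.25 kN, A_x = 78.02 kN, A_y = 50.37 kN

ΣM about A: T·sin35°·6.1 − 25·3.05 − 30·4.4 − 50·2.5 = 0 → T = 333.25/(6.1·0.573576) = 95.2466 ≈ 95.25 kN.
ΣF_x = 0: A_x − T·cos35° = 0 → A_x = 95.2466 × 0.819152 = 78.02 kN.
ΣF_y = 0: A_y + T·sin35° − 25 − 30 − 50 = 0 → A_y = 105 − 95.2466 × 0.573576 = 50.37 kN.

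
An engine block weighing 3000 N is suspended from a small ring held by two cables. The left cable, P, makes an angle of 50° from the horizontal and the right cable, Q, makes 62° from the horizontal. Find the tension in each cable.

T_P = 1519 N, T_Q = 2080 N

ΣF_x = 0: −T_P·cos50° + T_Q·cos62° = 0 → T_Q = 1.36917·T_P.
ΣF_y = 0: T_P·sin50° + T_Q·sin62° = 3000.
Substitute: T_P·(0.766044 + 1.36917·0.882948) = 3000 → T_P = 1519.03 ≈ 1519 N.
Then T_Q = 1.36917 × 1519.03 = 2080 N.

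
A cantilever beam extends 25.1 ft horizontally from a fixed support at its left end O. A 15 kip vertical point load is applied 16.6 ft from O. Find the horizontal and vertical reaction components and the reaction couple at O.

ΣF_x = 0: O_x = 0.
ΣF_y = 0: O_y − 15 = 0 → O_y = 15.00 kip.
ΣM about O: M_O − 15·16.6 = 0 → M_O = 249.0 kip·ft.

O_x = 0, O_y = 15.00 kip, M_O = 249.0 kip·ft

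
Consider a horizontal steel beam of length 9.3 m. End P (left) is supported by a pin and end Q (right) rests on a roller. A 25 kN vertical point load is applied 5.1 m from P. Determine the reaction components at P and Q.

Moments about P: Q_y·9.3 − 25·5.1 = 0 → Q_y = 127.5/9.3 = 13.7097 ≈ 13.71 kN.
ΣF_y = 0: P_y + 13.7097 − 25 = 0 → P_y = 11.29 kN.
ΣF_x = 0: no horizontal applied forces, so P_x = 0.

P_x = 0, P_y = 11.29 kN, Q_y = 13.71 kN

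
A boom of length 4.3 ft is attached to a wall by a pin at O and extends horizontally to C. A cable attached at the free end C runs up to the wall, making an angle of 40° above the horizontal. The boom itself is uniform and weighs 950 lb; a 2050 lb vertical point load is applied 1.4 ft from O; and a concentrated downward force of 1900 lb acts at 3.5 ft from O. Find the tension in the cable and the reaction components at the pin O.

ΣM about O: T·sin40°·4.3 − 950·2.15 − 2050·1.4 − 1900·3.5 = 0 → T = 11562.5/(4.3·0.642788) = 4183.27 ≈ 4183 lb.
ΣF_x = 0: O_x − T·cos40° = 0 → O_x = 4183.27 × 0.766044 = 3205 lb.
ΣF_y = 0: O_y + T·sin40° − 950 − 2050 − 1900 = 0 → O_y = 4900 − 4183.27 × 0.642788 = 2211 lb.

T = 4183 lb, O_x = 3205 lb, O_y = 2211 lb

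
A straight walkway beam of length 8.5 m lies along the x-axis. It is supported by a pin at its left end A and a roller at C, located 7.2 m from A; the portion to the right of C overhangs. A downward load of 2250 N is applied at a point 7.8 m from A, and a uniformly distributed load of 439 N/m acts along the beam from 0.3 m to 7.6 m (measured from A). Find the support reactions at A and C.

Resultant of the distributed load: 439 × 7.3 = 3204.7 N at 3.95 m from A.
Taking moments about A: C_y·7.2 − 2250·7.8 − (439·7.3)·3.95 = 0 → C_y = 30208.565/7.2 = 4195.63 ≈ 4196 N.
ΣF_y = 0: A_y + 4195.63 − 2250 − 439·7.3 = 0 → A_y = 1259 N.
ΣF_x = 0: no horizontal applied forces, so A_x = 0.

A_x = 0, A_y = 1259 N, C_y = 4196 N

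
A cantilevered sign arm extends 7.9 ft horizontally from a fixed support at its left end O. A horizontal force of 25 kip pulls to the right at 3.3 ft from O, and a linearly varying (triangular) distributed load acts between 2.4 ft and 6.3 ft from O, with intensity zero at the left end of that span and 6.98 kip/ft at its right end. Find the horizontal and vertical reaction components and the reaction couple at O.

Resultant of the triangular load: ½ × 6.98 × 3.9 = 13.611 kip, acting at 5 ft from O (one-third of the span from the peak).
ΣF_x = 0: O_x + 25 = 0 → O_x = -25.00 kip.
ΣF_y = 0: O_y − ½·6.98·3.9 = 0 → O_y = 13.61 kip.
ΣM about O: M_O − (½·6.98·3.9)·5 = 0 → M_O = 68.06 kip·ft.

O_x = -25.00 kip, O_y = 13.61 kip, M_O = 68.06 kip·ft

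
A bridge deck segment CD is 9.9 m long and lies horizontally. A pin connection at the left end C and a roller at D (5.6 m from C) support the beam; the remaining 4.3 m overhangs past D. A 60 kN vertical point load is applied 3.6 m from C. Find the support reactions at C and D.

Moments about C: D_y·5.6 − 60·3.6 = 0 → D_y = 216/5.6 = 38.5714 ≈ 38.57 kN.
ΣF_y = 0: C_y + 38.5714 − 60 = 0 → C_y = 21.43 kN.
ΣF_x = 0: no horizontal applied forces, so C_x = 0.

C_x = 0, C_y = 21.43 kN, D_y = 38.57 kN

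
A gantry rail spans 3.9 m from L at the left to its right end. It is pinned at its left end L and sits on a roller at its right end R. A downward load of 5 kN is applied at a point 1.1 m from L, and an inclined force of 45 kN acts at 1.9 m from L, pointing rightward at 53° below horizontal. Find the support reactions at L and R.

Taking moments about L: R_y·3.9 − 5·1.1 − 45·sin53°·1.9 = 0 → R_y = 73.7833/3.9 = 18.9188 ≈ 18.92 kN.
ΣF_y = 0: L_y + 18.9188 − 5 − 45·sin53° = 0 → L_y = 22.02 kN.
ΣF_x = 0: L_x + 45·cos53° = 0 → L_x = -27.08 kN.

L_x = -27.08 kN, L_y = 22.02 kN, R_y = 18.92 kN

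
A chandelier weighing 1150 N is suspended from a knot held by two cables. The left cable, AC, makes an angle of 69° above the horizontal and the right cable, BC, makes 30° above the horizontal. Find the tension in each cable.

ΣF_x = 0: −T_AC·cos69° + T_BC·cos30° = 0 → T_BC = 0.413808·T_AC.
ΣF_y = 0: T_AC·sin69° + T_BC·sin30° = 1150.
Substitute: T_AC·(0.93358 + 0.413808·0.5) = 1150 → T_AC = 1008.34 ≈ 1008 N.
Then T_BC = 0.413808 × 1008.34 = 417.3 N.

T_AC = 1008 N, T_BC = 417.3 N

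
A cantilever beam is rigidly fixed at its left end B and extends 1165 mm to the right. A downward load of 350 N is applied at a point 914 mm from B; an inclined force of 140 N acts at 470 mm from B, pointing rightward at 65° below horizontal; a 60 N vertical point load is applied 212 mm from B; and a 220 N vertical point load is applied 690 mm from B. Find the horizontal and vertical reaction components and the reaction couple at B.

B_x = -59.17 N, B_y = 756.9 N, M_B = 544100 N·mm

ΣF_x = 0: B_x + 140·cos65° = 0 → B_x = -59.17 N.
ΣF_y = 0: B_y − 350 − 140·sin65° − 60 − 220 = 0 → B_y = 756.9 N.
ΣM about B: M_B − 350·914 − 140·sin65°·470 − 60·212 − 220·690 = 0 → M_B = 544100 N·mm.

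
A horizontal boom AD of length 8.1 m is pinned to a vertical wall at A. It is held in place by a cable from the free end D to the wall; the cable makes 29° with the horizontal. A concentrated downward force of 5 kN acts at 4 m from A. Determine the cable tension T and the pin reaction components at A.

T = 5.093 kN, A_x = 4.454 kN, A_y = 2.531 kN

ΣM about A: T·sin29°·8.1 − 5·4 = 0 → T = 20/(8.1·0.48481) = 5.093 kN.
ΣF_x = 0: A_x − T·cos29° = 0 → A_x = 5.093 × 0.87462 = 4.454 kN.
ΣF_y = 0: A_y + T·sin29° − 5 = 0 → A_y = 5 − 5.093 × 0.48481 = 2.531 kN.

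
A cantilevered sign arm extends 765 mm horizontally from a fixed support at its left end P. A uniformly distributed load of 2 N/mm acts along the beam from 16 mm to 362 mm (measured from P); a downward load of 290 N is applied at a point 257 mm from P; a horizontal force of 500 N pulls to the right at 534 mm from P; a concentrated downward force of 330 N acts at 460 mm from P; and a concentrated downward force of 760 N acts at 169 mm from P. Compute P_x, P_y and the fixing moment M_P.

P_x = -500.0 N, P_y = 2072 N, M_P = 485600 N·mm

Resultant of the distributed load: 2 × 346 = 692 N at 189 mm from P.
ΣF_x = 0: P_x + 500 = 0 → P_x = -500.0 N.
ΣF_y = 0: P_y − 2·346 − 290 − 330 − 760 = 0 → P_y = 2072 N.
ΣM about P: M_P − (2·346)·189 − 290·257 − 330·460 − 760·169 = 0 → M_P = 485600 N·mm.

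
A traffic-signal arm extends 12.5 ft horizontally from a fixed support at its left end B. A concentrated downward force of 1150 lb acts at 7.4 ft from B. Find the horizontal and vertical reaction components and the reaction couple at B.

B_x = 0, B_y = 1150 lb, M_B = 8510 lb·ft

ΣF_x = 0: B_x = 0.
ΣF_y = 0: B_y − 1150 = 0 → B_y = 1150 lb.
ΣM about B: M_B − 1150·7.4 = 0 → M_B = 8510 lb·ft.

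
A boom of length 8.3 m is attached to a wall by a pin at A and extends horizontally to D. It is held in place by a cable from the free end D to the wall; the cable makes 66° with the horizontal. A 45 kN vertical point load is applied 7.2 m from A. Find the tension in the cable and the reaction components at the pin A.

T = 42.73 kN, A_x = 17.38 kN, A_y = 5.964 kN

ΣM about A: T·sin66°·8.3 − 45·7.2 = 0 → T = 324/(8.3·0.913545) = 42.7304 ≈ 42.73 kN.
ΣF_x = 0: A_x − T·cos66° = 0 → A_x = 42.7304 × 0.406737 = 17.38 kN.
ΣF_y = 0: A_y + T·sin66° − 45 = 0 → A_y = 45 − 42.7304 × 0.913545 = 5.964 kN.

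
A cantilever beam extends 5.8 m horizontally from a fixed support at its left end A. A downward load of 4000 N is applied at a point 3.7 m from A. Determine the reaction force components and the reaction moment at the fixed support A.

A_x = 0, A_y = 4000 N, M_A = 14800 N·m

ΣF_x = 0: A_x = 0.
ΣF_y = 0: A_y − 4000 = 0 → A_y = 4000 N.
ΣM about A: M_A − 4000·3.7 = 0 → M_A = 14800 N·m.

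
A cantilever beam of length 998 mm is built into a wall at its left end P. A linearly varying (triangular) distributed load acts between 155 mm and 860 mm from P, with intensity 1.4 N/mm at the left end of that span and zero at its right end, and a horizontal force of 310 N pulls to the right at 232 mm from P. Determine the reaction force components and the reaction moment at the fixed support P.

P_x = -310.0 N, P_y = 493.5 N, M_P = 192500 N·mm

Resultant of the triangular load: ½ × 1.4 × 705 = 493.5 N, acting at 390 mm from P (one-third of the span from the peak).
ΣF_x = 0: P_x + 310 = 0 → P_x = -310.0 N.
ΣF_y = 0: P_y − ½·1.4·705 = 0 → P_y = 493.5 N.
ΣM about P: M_P − (½·1.4·705)·390 = 0 → M_P = 192500 N·mm.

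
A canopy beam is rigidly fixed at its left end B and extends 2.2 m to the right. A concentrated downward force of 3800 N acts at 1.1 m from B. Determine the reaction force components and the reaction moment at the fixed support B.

B_x = 0, B_y = 3800 N, M_B = 4180 N·m

ΣF_x = 0: B_x = 0.
ΣF_y = 0: B_y − 3800 = 0 → B_y = 3800 N.
ΣM about B: M_B − 3800·1.1 = 0 → M_B = 4180 N·m.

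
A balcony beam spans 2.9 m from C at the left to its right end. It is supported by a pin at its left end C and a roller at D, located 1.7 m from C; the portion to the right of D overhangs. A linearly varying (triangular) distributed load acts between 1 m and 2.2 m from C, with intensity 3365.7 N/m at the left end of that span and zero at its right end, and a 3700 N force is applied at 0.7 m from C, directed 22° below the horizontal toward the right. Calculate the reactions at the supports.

Resultant of the triangular load: ½ × 3365.7 × 1.2 = 2019.42 N, acting at 1.4 m from C (one-third of the span from the peak).
Moments about C: D_y·1.7 − (½·3365.7·1.2)·1.4 − 3700·sin22°·0.7 = 0 → D_y = 3797.42/1.7 = 2233.78 ≈ 2234 N.
ΣF_y = 0: C_y + 2233.78 − ½·3365.7·1.2 − 3700·sin22° = 0 → C_y = 1172 N.
ΣF_x = 0: C_x + 3700·cos22° = 0 → C_x = -3431 N.

C_x = -3431 N, C_y = 1172 N, D_y = 2234 N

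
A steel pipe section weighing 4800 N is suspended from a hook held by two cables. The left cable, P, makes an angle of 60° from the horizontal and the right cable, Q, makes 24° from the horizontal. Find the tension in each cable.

ΣF_x = 0: −T_P·cos60° + T_Q·cos24° = 0 → T_Q = 0.547318·T_P.
ΣF_y = 0: T_P·sin60° + T_Q·sin24° = 4800.
Substitute: T_P·(0.866025 + 0.547318·0.406737) = 4800 → T_P = 4409.17 ≈ 4409 N.
Then T_Q = 0.547318 × 4409.17 = 2413 N.

T_P = 4409 N, T_Q = 2413 N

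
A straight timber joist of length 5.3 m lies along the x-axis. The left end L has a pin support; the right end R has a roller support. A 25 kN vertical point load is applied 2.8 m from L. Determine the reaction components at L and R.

L_x = 0, L_y = 11.79 kN, R_y = 13.21 kN

Taking moments about L: R_y·5.3 − 25·2.8 = 0 → R_y = 70/5.3 = 13.2075 ≈ 13.21 kN.
ΣF_y = 0: L_y + 13.2075 − 25 = 0 → L_y = 11.79 kN.
ΣF_x = 0: no horizontal applied forces, so L_x = 0.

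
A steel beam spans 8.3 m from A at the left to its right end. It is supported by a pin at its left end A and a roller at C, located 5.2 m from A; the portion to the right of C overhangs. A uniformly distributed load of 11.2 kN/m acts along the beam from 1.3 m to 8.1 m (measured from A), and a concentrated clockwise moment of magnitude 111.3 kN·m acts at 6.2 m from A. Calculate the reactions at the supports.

Resultant of the distributed load: 11.2 × 6.8 = 76.16 kN at 4.7 m from A.
Moments about A: C_y·5.2 − (11.2·6.8)·4.7 − 111.3 = 0 → C_y = 469.252/5.2 = 90.2408 ≈ 90.24 kN.
ΣF_y = 0: A_y + 90.2408 − 11.2·6.8 = 0 → A_y = -14.08 kN.
ΣF_x = 0: no horizontal applied forces, so A_x = 0.

A_x = 0, A_y = -14.08 kN, C_y = 90.24 kN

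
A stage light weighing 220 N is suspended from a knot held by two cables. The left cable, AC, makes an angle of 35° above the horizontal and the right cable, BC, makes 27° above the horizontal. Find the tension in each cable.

ΣF_x = 0: −T_AC·cos35° + T_BC·cos27° = 0 → T_BC = 0.919356·T_AC.
ΣF_y = 0: T_AC·sin35° + T_BC·sin27° = 220.
Substitute: T_AC·(0.573576 + 0.919356·0.45399) = 220 → T_AC = 222.008 ≈ 222.0 N.
Then T_BC = 0.919356 × 222.008 = 204.1 N.

T_AC = 222.0 N, T_BC = 204.1 N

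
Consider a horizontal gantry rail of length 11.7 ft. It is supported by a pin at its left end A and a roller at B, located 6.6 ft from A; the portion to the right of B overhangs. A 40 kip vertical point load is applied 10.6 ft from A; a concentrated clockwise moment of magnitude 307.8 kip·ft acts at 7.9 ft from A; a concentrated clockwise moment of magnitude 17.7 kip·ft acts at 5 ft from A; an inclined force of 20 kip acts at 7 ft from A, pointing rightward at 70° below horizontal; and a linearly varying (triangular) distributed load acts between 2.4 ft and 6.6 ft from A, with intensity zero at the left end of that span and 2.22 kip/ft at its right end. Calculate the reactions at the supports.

Resultant of the triangular load: ½ × 2.22 × 4.2 = 4.662 kip, acting at 5.2 ft from A (one-third of the span from the peak).
ΣM about A: B_y·6.6 − 40·10.6 − 307.8 − 17.7 − 20·sin70°·7 − (½·2.22·4.2)·5.2 = 0 → B_y = 905.299/6.6 = 137.167 ≈ 137.2 kip.
ΣF_y = 0: A_y + 137.167 − 40 − 20·sin70° − ½·2.22·4.2 = 0 → A_y = -73.71 kip.
ΣF_x = 0: A_x + 20·cos70° = 0 → A_x = -6.840 kip.

A_x = -6.840 kip, A_y = -73.71 kip, B_y = 137.2 kip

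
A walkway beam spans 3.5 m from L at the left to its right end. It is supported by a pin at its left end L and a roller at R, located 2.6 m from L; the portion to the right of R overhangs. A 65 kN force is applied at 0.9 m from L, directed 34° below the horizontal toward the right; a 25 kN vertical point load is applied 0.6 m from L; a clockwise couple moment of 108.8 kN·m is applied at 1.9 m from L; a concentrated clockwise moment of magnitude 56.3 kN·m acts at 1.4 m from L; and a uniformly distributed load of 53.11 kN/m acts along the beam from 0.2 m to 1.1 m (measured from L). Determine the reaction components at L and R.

L_x = -53.89 kN, L_y = 15.35 kN, R_y = 93.80 kN

Resultant of the distributed load: 53.11 × 0.9 = 47.799 kN at 0.65 m from L.
ΣM about L: R_y·2.6 − 65·sin34°·0.9 − 25·0.6 − 108.8 − 56.3 − (53.11·0.9)·0.65 = 0 → R_y = 243.882/2.6 = 93.8008 ≈ 93.80 kN.
ΣF_y = 0: L_y + 93.8008 − 65·sin34° − 25 − 53.11·0.9 = 0 → L_y = 15.35 kN.
ΣF_x = 0: L_x + 65·cos34° = 0 → L_x = -53.89 kN.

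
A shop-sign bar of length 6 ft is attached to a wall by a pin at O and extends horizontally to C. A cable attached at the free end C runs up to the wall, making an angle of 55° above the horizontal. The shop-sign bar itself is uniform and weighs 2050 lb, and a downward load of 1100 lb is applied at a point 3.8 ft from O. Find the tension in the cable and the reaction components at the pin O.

ΣM about O: T·sin55°·6 − 2050·3 − 1100·3.8 = 0 → T = 10330/(6·0.819152) = 2101.77 ≈ 2102 lb.
ΣF_x = 0: O_x − T·cos55° = 0 → O_x = 2101.77 × 0.573576 = 1206 lb.
ΣF_y = 0: O_y + T·sin55° − 2050 − 1100 = 0 → O_y = 3150 − 2101.77 × 0.819152 = 1428 lb.

T = 2102 lb, O_x = 1206 lb, O_y = 1428 lb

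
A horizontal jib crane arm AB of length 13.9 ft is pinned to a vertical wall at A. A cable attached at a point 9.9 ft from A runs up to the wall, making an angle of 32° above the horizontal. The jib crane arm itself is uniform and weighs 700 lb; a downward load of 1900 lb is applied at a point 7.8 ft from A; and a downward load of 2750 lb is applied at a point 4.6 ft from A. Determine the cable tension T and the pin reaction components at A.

ΣM about A: T·sin32°·9.9 − 700·6.95 − 1900·7.8 − 2750·4.6 = 0 → T = 32335/(9.9·0.529919) = 6163.51 ≈ 6164 lb.
ΣF_x = 0: A_x − T·cos32° = 0 → A_x = 6163.51 × 0.848048 = 5227 lb.
ΣF_y = 0: A_y + T·sin32° − 700 − 1900 − 2750 = 0 → A_y = 5350 − 6163.51 × 0.529919 = 2084 lb.

T = 6164 lb, A_x = 5227 lb, A_y = 2084 lb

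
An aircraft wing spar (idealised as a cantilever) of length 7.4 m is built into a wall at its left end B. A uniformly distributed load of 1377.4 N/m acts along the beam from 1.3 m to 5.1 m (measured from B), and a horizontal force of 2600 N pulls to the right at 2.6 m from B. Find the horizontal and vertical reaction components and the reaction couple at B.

B_x = -2600 N, B_y = 5234 N, M_B = 16750 N·m

Resultant of the distributed load: 1377.4 × 3.8 = 5234.12 N at 3.2 m from B.
ΣF_x = 0: B_x + 2600 = 0 → B_x = -2600 N.
ΣF_y = 0: B_y − 1377.4·3.8 = 0 → B_y = 5234 N.
ΣM about B: M_B − (1377.4·3.8)·3.2 = 0 → M_B = 16750 N·m.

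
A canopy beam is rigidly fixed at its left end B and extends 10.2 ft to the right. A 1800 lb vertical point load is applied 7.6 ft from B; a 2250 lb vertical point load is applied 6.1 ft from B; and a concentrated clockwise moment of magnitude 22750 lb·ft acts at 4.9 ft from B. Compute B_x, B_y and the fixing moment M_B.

ΣF_x = 0: B_x = 0.
ΣF_y = 0: B_y − 1800 − 2250 = 0 → B_y = 4050 lb.
ΣM about B: M_B − 1800·7.6 − 2250·6.1 − 22750 = 0 → M_B = 50160 lb·ft.

B_x = 0, B_y = 4050 lb, M_B = 50160 lb·ft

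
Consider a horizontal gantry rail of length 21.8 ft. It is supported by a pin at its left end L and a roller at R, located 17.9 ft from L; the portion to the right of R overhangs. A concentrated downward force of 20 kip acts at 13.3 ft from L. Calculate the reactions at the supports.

Moments about L: R_y·17.9 − 20·13.3 = 0 → R_y = 266/17.9 = 14.8603 ≈ 14.86 kip.
ΣF_y = 0: L_y + 14.8603 − 20 = 0 → L_y = 5.140 kip.
ΣF_x = 0: no horizontal applied forces, so L_x = 0.

L_x = 0, L_y = 5.140 kip, R_y = 14.86 kip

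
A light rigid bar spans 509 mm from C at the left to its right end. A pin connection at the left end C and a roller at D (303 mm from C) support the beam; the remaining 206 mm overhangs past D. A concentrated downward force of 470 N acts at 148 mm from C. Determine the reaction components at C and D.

ΣM about C: D_y·303 − 470·148 = 0 → D_y = 69560/303 = 229.571 ≈ 229.6 N.
ΣF_y = 0: C_y + 229.571 − 470 = 0 → C_y = 240.4 N.
ΣF_x = 0: no horizontal applied forces, so C_x = 0.

C_x = 0, C_y = 240.4 N, D_y = 229.6 N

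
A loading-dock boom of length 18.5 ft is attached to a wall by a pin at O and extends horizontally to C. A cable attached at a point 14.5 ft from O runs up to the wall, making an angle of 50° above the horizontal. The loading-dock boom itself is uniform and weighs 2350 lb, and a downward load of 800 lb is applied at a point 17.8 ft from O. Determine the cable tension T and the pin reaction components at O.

ΣM about O: T·sin50°·14.5 − 2350·9.25 − 800·17.8 = 0 → T = 35977.5/(14.5·0.766044) = 3238.99 ≈ 3239 lb.
ΣF_x = 0: O_x − T·cos50° = 0 → O_x = 3238.99 × 0.642788 = 2082 lb.
ΣF_y = 0: O_y + T·sin50° − 2350 − 800 = 0 → O_y = 3150 − 3238.99 × 0.766044 = 668.8 lb.

T = 3239 lb, O_x = 2082 lb, O_y = 668.8 lb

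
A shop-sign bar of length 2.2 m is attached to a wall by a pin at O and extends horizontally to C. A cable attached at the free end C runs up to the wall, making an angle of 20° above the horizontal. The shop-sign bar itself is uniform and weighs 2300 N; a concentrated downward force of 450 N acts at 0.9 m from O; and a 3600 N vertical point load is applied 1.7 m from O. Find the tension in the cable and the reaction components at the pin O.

T = 12030 N, O_x = 11310 N, O_y = 2234 N

ΣM about O: T·sin20°·2.2 − 2300·1.1 − 450·0.9 − 3600·1.7 = 0 → T = 9055/(2.2·0.34202) = 12034.1 ≈ 12030 N.
ΣF_x = 0: O_x − T·cos20° = 0 → O_x = 12034.1 × 0.939693 = 11310 N.
ΣF_y = 0: O_y + T·sin20° − 2300 − 450 − 3600 = 0 → O_y = 6350 − 12034.1 × 0.34202 = 2234 N.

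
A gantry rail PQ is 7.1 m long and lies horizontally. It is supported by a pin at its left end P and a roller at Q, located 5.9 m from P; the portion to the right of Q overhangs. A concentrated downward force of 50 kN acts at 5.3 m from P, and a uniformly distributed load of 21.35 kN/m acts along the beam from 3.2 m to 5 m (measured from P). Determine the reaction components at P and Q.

Resultant of the distributed load: 21.35 × 1.8 = 38.43 kN at 4.1 m from P.
ΣM about P: Q_y·5.9 − 50·5.3 − (21.35·1.8)·4.1 = 0 → Q_y = 422.563/5.9 = 71.6208 ≈ 71.62 kN.
ΣF_y = 0: P_y + 71.6208 − 50 − 21.35·1.8 = 0 → P_y = 16.81 kN.
ΣF_x = 0: no horizontal applied forces, so P_x = 0.

P_x = 0, P_y = 16.81 kN, Q_y = 71.62 kN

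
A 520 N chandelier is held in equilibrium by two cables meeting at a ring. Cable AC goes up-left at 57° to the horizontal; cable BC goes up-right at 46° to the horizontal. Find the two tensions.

ΣF_x = 0: −T_AC·cos57° + T_BC·cos46° = 0 → T_BC = 0.784039·T_AC.
ΣF_y = 0: T_AC·sin57° + T_BC·sin46° = 520.
Substitute: T_AC·(0.838671 + 0.784039·0.71934) = 520 → T_AC = 370.724 ≈ 370.7 N.
Then T_BC = 0.784039 × 370.724 = 290.7 N.

T_AC = 370.7 N, T_BC = 290.7 N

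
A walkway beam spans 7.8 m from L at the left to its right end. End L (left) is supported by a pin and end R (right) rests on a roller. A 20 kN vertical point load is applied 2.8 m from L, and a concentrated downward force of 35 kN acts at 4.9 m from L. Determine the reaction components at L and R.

L_x = 0, L_y = 25.83 kN, R_y = 29.17 kN

Taking moments about L: R_y·7.8 − 20·2.8 − 35·4.9 = 0 → R_y = 227.5/7.8 = 29.1667 ≈ 29.17 kN.
ΣF_y = 0: L_y + 29.1667 − 20 − 35 = 0 → L_y = 25.83 kN.
ΣF_x = 0: no horizontal applied forces, so L_x = 0.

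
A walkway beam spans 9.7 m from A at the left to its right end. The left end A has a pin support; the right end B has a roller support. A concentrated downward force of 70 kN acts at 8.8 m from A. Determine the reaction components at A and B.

A_x = 0, A_y = 6.495 kN, B_y = 63.51 kN

Taking moments about A: B_y·9.7 − 70·8.8 = 0 → B_y = 616/9.7 = 63.5052 ≈ 63.51 kN.
ΣF_y = 0: A_y + 63.5052 − 70 = 0 → A_y = 6.495 kN.
ΣF_x = 0: no horizontal applied forces, so A_x = 0.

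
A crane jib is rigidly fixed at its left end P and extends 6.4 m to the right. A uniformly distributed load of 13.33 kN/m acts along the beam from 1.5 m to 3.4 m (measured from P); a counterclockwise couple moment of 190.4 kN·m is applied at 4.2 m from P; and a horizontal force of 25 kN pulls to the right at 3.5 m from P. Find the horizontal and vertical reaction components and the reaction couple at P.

Resultant of the distributed load: 13.33 × 1.9 = 25.327 kN at 2.45 m from P.
ΣF_x = 0: P_x + 25 = 0 → P_x = -25.00 kN.
ΣF_y = 0: P_y − 13.33·1.9 = 0 → P_y = 25.33 kN.
ΣM about P: M_P − (13.33·1.9)·2.45 + 190.4 = 0 → M_P = -128.3 kN·m.

P_x = -25.00 kN, P_y = 25.33 kN, M_P = -128.3 kN·m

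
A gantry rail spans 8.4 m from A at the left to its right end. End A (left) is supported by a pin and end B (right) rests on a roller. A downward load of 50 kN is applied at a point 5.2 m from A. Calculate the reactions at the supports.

A_x = 0, A_y = 19.05 kN, B_y = 30.95 kN

ΣM about A: B_y·8.4 − 50·5.2 = 0 → B_y = 260/8.4 = 30.9524 ≈ 30.95 kN.
ΣF_y = 0: A_y + 30.9524 − 50 = 0 → A_y = 19.05 kN.
ΣF_x = 0: no horizontal applied forces, so A_x = 0.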